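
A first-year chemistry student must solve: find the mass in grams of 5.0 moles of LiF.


M(LiF) = 25.94 g/mol
mass = n × M = 5.0 × 25.94 = 129.70 g

129.70 g


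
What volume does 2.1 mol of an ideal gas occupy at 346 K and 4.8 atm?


PV = nRT  (R = 0.08206 L·atm/(mol·K))
V = nRT/P = 2.1×0.08206×346/4.8
= 12.422 L

12.422 L


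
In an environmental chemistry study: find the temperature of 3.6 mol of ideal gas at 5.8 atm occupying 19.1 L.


PV = nRT  (R = 0.08206 L·atm/(mol·K))
T = PV/(nR) = 5.8×19.1/(3.6×0.08206)
= 110.78/0.295416
= 375.00 K

375.00 K


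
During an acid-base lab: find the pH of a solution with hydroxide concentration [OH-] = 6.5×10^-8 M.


pOH = -log10([OH-]) = -log10(6.5×10^-8)
= 8 - log10(6.5) = 7.19
pH = 14 - pOH = 14 - 7.19 = 6.81

6.81


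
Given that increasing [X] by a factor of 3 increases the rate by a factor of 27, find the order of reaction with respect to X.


rate ∝ [X]^n
3^n = 27 → n = 3
Order in X: 3

3


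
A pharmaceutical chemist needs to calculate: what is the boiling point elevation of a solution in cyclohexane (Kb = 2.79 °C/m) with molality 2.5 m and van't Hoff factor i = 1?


ΔTb = Kb × m × i
= 2.79 × 2.5 × 1
= 6.975 °C

6.975 °C


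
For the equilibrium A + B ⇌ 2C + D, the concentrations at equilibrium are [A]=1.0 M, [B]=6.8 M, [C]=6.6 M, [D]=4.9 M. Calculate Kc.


Kc = [C]^2[D]/([A][B])
= (6.6^2 × 4.9^1)/(1.0^1 × 6.8^1)
= 213.444/6.8
= 31.39

31.39


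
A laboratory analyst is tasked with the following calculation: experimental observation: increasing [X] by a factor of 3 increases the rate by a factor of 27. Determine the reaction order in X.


rate ∝ [X]^n
3^n = 27 → n = 3
Order in X: 3

3


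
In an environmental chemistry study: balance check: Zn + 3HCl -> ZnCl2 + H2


Equation: Zn + 3HCl -> ZnCl2 + H2
Check atoms: Cl: 3≠2, H: 3≠2, Zn: 1=1
Not balanced

No, not balanced


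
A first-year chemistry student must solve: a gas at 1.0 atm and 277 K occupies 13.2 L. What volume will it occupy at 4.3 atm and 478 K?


P1V1/T1 = P2V2/T2
V2 = P1V1T2/(T1P2)
= 1.0×13.2×478/(277×4.3)
= 5.297 L

5.297 L


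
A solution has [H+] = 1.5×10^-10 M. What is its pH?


pH = -log10([H+]) = -log10(1.5×10^-10)
= 10 - log10(1.5)
= 10 - 0.18
= 9.82

9.82


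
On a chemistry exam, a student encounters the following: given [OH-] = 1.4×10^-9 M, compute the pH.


pOH = -log10([OH-]) = -log10(1.4×10^-9)
= 9 - log10(1.4) = 8.85
pH = 14 - pOH = 14 - 8.85 = 5.15

5.15


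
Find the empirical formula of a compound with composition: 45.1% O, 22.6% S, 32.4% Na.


Assume 100 g sample. Moles of each element:
  O: 45.1/16.0 = 2.819 mol
  S: 22.6/32.07 = 0.705 mol
  Na: 32.4/22.99 = 1.409 mol
Divide by smallest (0.705):
  O: 2.819/0.705 = 4.0
  S: 0.705/0.705 = 1.0
  Na: 1.409/0.705 = 2.0
Empirical formula: Na2SO4

Na2SO4


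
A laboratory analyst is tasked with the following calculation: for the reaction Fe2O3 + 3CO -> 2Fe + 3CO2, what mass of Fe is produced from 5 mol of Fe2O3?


Mole ratio Fe:Fe2O3 = 2:1
n(Fe) = 5 × 2/1 = 10.000 mol
mass = 10.000 × 55.85 = 558.5 g

558.5 g


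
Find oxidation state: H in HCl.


H is +1 with nonmetals
Oxidation number: +1

+1


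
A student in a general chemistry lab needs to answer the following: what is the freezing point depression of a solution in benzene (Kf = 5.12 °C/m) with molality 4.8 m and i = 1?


ΔTf = Kf × m × i
= 5.12 × 4.8 × 1
= 24.576 °C

24.576 °C


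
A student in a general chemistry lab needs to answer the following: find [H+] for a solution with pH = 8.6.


[H+] = 10^(-pH) = 10^(-8.6)
= 2.51×10^-9 M

2.51×10^-9 M


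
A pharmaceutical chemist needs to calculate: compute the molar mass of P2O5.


M(P2O5) = 2×30.97 + 5×16.0
= 61.94 + 80.0
= 141.94 g/mol

141.94 g/mol


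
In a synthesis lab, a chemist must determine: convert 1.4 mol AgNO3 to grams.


M(AgNO3) = 169.88 g/mol
mass = n × M = 1.4 × 169.88 = 237.83 g

237.83 g


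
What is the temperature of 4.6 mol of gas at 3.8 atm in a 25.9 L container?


PV = nRT  (R = 0.08206 L·atm/(mol·K))
T = PV/(nR) = 3.8×25.9/(4.6×0.08206)
= 98.42/0.377476
= 260.73 K

260.73 K


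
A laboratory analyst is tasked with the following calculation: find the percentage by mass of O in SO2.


M(SO2) = 1×32.07 + 2×16.0 = 64.07 g/mol
Mass of O = 2 × 16.0 = 32.00 g/mol
% O = 32.00/64.07 × 100 = 49.95%

49.95%


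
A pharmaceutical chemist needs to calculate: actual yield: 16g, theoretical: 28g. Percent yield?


% yield = actual/theoretical × 100
= 16/28 × 100
= 57.14%

57.14%


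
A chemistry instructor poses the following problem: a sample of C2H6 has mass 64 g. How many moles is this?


M(C2H6) = 30.07 g/mol
n = mass/M = 64/30.07 = 2.1284 mol

2.1284 mol


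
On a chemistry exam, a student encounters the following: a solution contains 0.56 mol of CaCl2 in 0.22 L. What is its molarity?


M = n/V = 0.56/0.22 = 2.545 mol/L

2.545 M


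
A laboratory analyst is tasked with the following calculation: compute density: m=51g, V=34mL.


ρ = mass/volume
= 51/34
= 1.5 g/mL

1.5 g/mL


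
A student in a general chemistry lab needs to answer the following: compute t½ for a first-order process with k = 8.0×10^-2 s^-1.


t½ = ln2/k = 0.693147/(8.0×10^-2 s^-1)
= 8.664 s

8.664 s


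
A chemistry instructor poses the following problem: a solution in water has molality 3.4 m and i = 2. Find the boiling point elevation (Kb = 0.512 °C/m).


ΔTb = Kb × m × i
= 0.512 × 3.4 × 2
= 3.4816 °C

3.4816 °C


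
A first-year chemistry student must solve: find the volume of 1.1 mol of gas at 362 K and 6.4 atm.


PV = nRT  (R = 0.08206 L·atm/(mol·K))
V = nRT/P = 1.1×0.08206×362/6.4
= 5.106 L

5.106 L


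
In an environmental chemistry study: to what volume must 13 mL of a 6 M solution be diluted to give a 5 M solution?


C1V1 = C2V2
6 × 13 = 5 × V2
V2 = 78/5 = 15.6 mL

15.6 mL


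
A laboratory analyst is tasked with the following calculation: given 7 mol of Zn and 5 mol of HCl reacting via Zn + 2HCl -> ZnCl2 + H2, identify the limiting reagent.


Mole ratio available / coefficient:
  Zn: 7/1 = 7.000
  HCl: 5/2 = 2.500
Smaller ratio is limiting.

HCl


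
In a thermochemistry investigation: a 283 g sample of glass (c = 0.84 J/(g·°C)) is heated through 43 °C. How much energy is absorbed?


q = mcΔT = 283 × 0.84 × 43
= 10221.96 J

10221.96 J


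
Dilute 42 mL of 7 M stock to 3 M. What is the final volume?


C1V1 = C2V2
7 × 42 = 3 × V2
V2 = 294/3 = 98.0 mL

98.0 mL


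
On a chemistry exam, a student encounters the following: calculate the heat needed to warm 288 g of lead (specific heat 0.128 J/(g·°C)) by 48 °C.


q = mcΔT = 288 × 0.128 × 48
= 1769.47 J

1769.47 J


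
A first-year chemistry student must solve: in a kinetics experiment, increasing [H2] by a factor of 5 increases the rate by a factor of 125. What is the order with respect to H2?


rate ∝ [H2]^n
5^n = 125 → n = 3
Order in H2: 3

3


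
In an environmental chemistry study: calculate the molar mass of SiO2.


M(SiO2) = 1×28.09 + 2×16.0
= 28.09 + 32.0
= 60.09 g/mol

60.09 g/mol


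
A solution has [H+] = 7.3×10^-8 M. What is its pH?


pH = -log10([H+]) = -log10(7.3×10^-8)
= 8 - log10(7.3)
= 8 - 0.86
= 7.14

7.14


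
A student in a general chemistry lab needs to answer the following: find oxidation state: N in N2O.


2x + (-2) = 0, so x = +1
Oxidation number: +1

+1


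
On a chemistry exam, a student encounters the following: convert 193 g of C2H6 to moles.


M(C2H6) = 30.07 g/mol
n = mass/M = 193/30.07 = 6.4184 mol

6.4184 mol


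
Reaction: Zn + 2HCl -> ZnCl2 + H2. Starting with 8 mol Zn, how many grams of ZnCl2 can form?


Mole ratio ZnCl2:Zn = 1:1
n(ZnCl2) = 8 × 1/1 = 8.000 mol
mass = 8.000 × 136.28 = 1090.24 g

1090.24 g


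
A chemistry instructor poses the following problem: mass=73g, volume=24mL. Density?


ρ = mass/volume
= 73/24
= 3.042 g/mL

3.042 g/mL


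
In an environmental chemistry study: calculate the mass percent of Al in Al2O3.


M(Al2O3) = 2×26.98 + 3×16.0 = 101.96 g/mol
Mass of Al = 2 × 26.98 = 53.96 g/mol
% Al = 53.96/101.96 × 100 = 52.92%

52.92%


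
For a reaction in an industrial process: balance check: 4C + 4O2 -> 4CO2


Equation: 4C + 4O2 -> 4CO2
Check atoms: C: 4=4, O: 8=8
Balanced

Yes, balanced


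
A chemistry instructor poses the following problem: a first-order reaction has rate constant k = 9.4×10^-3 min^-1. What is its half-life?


t½ = ln2/k = 0.693147/(9.4×10^-3 min^-1)
= 73.74 min

73.74 min


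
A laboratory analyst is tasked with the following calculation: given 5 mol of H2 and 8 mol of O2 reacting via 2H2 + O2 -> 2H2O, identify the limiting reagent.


Mole ratio available / coefficient:
  H2: 5/2 = 2.500
  O2: 8/1 = 8.000
Smaller ratio is limiting.

H2


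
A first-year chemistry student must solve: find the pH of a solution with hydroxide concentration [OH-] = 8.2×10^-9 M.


pOH = -log10([OH-]) = -log10(8.2×10^-9)
= 9 - log10(8.2) = 8.09
pH = 14 - pOH = 14 - 8.09 = 5.91

5.91


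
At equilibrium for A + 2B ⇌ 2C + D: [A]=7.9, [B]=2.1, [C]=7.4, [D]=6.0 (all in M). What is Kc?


Kc = [C]^2[D]/([A][B]^2)
= (7.4^2 × 6.0^1)/(7.9^1 × 2.1^2)
= 328.56/34.839
= 9.431

9.431


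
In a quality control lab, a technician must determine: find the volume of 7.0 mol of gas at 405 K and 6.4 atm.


PV = nRT  (R = 0.08206 L·atm/(mol·K))
V = nRT/P = 7.0×0.08206×405/6.4
= 36.35 L

36.35 L


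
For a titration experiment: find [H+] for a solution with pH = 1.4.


[H+] = 10^(-pH) = 10^(-1.4)
= 3.98×10^-2 M

3.98×10^-2 M


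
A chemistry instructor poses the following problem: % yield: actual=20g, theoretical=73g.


% yield = actual/theoretical × 100
= 20/73 × 100
= 27.4%

27.4%


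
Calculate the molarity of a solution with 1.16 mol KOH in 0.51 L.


M = n/V = 1.16/0.51 = 2.275 mol/L

2.275 M


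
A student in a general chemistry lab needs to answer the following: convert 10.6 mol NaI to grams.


M(NaI) = 149.89 g/mol
mass = n × M = 10.6 × 149.89 = 1588.83 g

1588.83 g


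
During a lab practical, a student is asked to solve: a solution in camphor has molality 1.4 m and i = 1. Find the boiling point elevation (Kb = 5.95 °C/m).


ΔTb = Kb × m × i
= 5.95 × 1.4 × 1
= 8.33 °C

8.33 °C


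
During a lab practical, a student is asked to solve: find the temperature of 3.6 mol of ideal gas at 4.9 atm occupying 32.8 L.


PV = nRT  (R = 0.08206 L·atm/(mol·K))
T = PV/(nR) = 4.9×32.8/(3.6×0.08206)
= 160.72/0.295416
= 544.05 K

544.05 K


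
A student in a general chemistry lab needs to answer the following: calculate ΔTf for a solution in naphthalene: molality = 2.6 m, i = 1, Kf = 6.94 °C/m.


ΔTf = Kf × m × i
= 6.94 × 2.6 × 1
= 18.044 °C

18.044 °C


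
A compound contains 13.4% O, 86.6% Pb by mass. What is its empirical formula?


Assume 100 g sample. Moles of each element:
  O: 13.4/16.0 = 0.838 mol
  Pb: 86.6/207.2 = 0.418 mol
Divide by smallest (0.418):
  O: 0.838/0.418 = 2.0
  Pb: 0.418/0.418 = 1.0
Empirical formula: PbO2

PbO2


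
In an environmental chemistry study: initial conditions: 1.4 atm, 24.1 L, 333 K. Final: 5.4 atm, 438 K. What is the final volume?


P1V1/T1 = P2V2/T2
V2 = P1V1T2/(T1P2)
= 1.4×24.1×438/(333×5.4)
= 8.218 L

8.218 L


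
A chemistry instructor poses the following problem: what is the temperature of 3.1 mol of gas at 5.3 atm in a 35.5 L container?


PV = nRT  (R = 0.08206 L·atm/(mol·K))
T = PV/(nR) = 5.3×35.5/(3.1×0.08206)
= 188.15/0.254386
= 739.62 K

739.62 K


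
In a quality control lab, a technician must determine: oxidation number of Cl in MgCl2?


halide: -1
Oxidation number: -1

-1


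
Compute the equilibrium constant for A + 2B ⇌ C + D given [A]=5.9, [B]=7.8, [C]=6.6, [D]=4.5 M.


Kc = [C][D]/([A][B]^2)
= (6.6^1 × 4.5^1)/(5.9^1 × 7.8^2)
= 29.7/358.956
= 0.08274

0.08274


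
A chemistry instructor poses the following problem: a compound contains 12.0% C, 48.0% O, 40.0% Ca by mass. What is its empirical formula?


Assume 100 g sample. Moles of each element:
  C: 12.0/12.01 = 0.999 mol
  O: 48.0/16.0 = 3.0 mol
  Ca: 40.0/40.08 = 0.998 mol
Divide by smallest (0.998):
  C: 0.999/0.998 = 1.0
  O: 3.0/0.998 = 3.01
  Ca: 0.998/0.998 = 1.0
Empirical formula: CaCO3

CaCO3


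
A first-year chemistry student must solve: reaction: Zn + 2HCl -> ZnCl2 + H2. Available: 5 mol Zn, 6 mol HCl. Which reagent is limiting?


Mole ratio available / coefficient:
  Zn: 5/1 = 5.000
  HCl: 6/2 = 3.000
Smaller ratio is limiting.

HCl


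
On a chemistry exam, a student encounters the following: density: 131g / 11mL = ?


ρ = mass/volume
= 131/11
= 11.909 g/mL

11.909 g/mL


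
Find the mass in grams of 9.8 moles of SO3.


M(SO3) = 80.07 g/mol
mass = n × M = 9.8 × 80.07 = 784.69 g

784.69 g


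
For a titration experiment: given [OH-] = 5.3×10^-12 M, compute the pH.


pOH = -log10([OH-]) = -log10(5.3×10^-12)
= 12 - log10(5.3) = 11.28
pH = 14 - pOH = 14 - 11.28 = 2.72

2.72


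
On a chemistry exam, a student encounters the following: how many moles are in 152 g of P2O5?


M(P2O5) = 141.94 g/mol
n = mass/M = 152/141.94 = 1.0709 mol

1.0709 mol


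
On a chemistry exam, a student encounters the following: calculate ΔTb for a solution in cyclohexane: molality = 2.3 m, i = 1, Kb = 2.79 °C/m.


ΔTb = Kb × m × i
= 2.79 × 2.3 × 1
= 6.417 °C

6.417 °C


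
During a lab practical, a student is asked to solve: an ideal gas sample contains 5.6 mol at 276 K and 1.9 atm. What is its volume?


PV = nRT  (R = 0.08206 L·atm/(mol·K))
V = nRT/P = 5.6×0.08206×276/1.9
= 66.754 L

66.754 L


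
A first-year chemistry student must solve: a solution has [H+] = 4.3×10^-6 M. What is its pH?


pH = -log10([H+]) = -log10(4.3×10^-6)
= 6 - log10(4.3)
= 6 - 0.63
= 5.37

5.37


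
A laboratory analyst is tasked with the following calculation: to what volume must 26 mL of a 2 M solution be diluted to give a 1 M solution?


C1V1 = C2V2
2 × 26 = 1 × V2
V2 = 52/1 = 52.0 mL

52.0 mL


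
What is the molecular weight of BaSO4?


M(BaSO4) = 1×137.33 + 1×32.07 + 4×16.0
= 137.33 + 32.07 + 64.0
= 233.4 g/mol

233.4 g/mol


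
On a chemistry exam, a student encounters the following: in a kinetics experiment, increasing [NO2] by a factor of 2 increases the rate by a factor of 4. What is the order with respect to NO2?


rate ∝ [NO2]^n
2^n = 4 → n = 2
Order in NO2: 2

2


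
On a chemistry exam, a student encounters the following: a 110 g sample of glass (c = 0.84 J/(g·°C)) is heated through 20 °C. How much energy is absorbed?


q = mcΔT = 110 × 0.84 × 20
= 1848.00 J

1848.00 J


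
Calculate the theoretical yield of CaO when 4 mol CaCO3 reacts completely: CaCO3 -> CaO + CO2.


Mole ratio CaO:CaCO3 = 1:1
n(CaO) = 4 × 1/1 = 4.000 mol
mass = 4.000 × 56.08 = 224.32 g

224.32 g


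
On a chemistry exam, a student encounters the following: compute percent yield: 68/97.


% yield = actual/theoretical × 100
= 68/97 × 100
= 70.1%

70.1%


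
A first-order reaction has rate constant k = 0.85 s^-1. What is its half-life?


t½ = ln2/k = 0.693147/(0.85 s^-1)
= 0.8155 s

0.8155 s


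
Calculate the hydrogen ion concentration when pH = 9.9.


[H+] = 10^(-pH) = 10^(-9.9)
= 1.26×10^-10 M

1.26×10^-10 M


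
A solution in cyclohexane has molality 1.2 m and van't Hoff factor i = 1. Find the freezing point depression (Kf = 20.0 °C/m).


ΔTf = Kf × m × i
= 20.0 × 1.2 × 1
= 24.0 °C

24.0 °C


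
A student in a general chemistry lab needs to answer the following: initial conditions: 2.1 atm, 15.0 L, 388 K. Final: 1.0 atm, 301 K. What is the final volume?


P1V1/T1 = P2V2/T2
V2 = P1V1T2/(T1P2)
= 2.1×15.0×301/(388×1.0)
= 24.437 L

24.437 L


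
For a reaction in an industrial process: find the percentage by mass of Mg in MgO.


M(MgO) = 1×24.31 + 1×16.0 = 40.31 g/mol
Mass of Mg = 1 × 24.31 = 24.31 g/mol
% Mg = 24.31/40.31 × 100 = 60.31%

60.31%


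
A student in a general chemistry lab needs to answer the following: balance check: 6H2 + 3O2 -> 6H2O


Equation: 6H2 + 3O2 -> 6H2O
Check atoms: H: 12=12, O: 6=6
Balanced

Yes, balanced


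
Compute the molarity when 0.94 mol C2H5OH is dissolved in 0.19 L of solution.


M = n/V = 0.94/0.19 = 4.947 mol/L

4.947 M


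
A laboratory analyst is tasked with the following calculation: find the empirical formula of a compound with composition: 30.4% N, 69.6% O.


Assume 100 g sample. Moles of each element:
  N: 30.4/14.01 = 2.17 mol
  O: 69.6/16.0 = 4.35 mol
Divide by smallest (2.17):
  N: 2.17/2.17 = 1.0
  O: 4.35/2.17 = 2.0
Empirical formula: NO2

NO2


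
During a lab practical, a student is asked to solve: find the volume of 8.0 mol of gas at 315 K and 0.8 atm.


PV = nRT  (R = 0.08206 L·atm/(mol·K))
V = nRT/P = 8.0×0.08206×315/0.8
= 258.489 L

258.489 L


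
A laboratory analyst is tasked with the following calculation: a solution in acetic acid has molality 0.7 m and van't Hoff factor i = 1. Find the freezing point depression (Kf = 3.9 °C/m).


ΔTf = Kf × m × i
= 3.9 × 0.7 × 1
= 2.73 °C

2.73 °C


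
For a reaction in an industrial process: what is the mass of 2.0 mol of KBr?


M(KBr) = 119.0 g/mol
mass = n × M = 2.0 × 119.0 = 238.00 g

238.00 g


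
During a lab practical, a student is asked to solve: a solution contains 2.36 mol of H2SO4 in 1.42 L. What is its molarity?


M = n/V = 2.36/1.42 = 1.662 mol/L

1.662 M


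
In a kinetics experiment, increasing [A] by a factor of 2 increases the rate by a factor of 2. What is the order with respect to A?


rate ∝ [A]^n
2^n = 2 → n = 1
Order in A: 1

1


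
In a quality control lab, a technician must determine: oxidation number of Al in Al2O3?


Al is +3
Oxidation number: +3

+3


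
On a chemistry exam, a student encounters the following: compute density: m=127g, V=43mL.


ρ = mass/volume
= 127/43
= 2.953 g/mL

2.953 g/mL


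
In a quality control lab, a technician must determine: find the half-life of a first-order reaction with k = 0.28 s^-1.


t½ = ln2/k = 0.693147/(0.28 s^-1)
= 2.476 s

2.476 s


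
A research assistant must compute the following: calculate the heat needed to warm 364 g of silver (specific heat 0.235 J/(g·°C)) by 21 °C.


q = mcΔT = 364 × 0.235 × 21
= 1796.34 J

1796.34 J


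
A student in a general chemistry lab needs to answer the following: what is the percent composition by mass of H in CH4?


M(CH4) = 1×12.01 + 4×1.008 = 16.042 g/mol
Mass of H = 4 × 1.008 = 4.032 g/mol
% H = 4.032/16.042 × 100 = 25.13%

25.13%


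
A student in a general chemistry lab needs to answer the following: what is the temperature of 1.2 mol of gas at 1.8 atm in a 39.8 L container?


PV = nRT  (R = 0.08206 L·atm/(mol·K))
T = PV/(nR) = 1.8×39.8/(1.2×0.08206)
= 71.64/0.098472
= 727.52 K

727.52 K


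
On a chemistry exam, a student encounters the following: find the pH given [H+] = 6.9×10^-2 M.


pH = -log10([H+]) = -log10(6.9×10^-2)
= 2 - log10(6.9)
= 2 - 0.84
= 1.16

1.16


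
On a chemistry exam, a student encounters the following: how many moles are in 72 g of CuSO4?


M(CuSO4) = 159.62 g/mol
n = mass/M = 72/159.62 = 0.4511 mol

0.4511 mol


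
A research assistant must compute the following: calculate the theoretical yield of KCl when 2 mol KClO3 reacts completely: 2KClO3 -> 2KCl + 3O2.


Mole ratio KCl:KClO3 = 2:2
n(KCl) = 2 × 2/2 = 2.000 mol
mass = 2.000 × 74.55 = 149.1 g

149.1 g


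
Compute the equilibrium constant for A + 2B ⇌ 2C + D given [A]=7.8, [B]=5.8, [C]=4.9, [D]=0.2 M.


Kc = [C]^2[D]/([A][B]^2)
= (4.9^2 × 0.2^1)/(7.8^1 × 5.8^2)
= 4.802/262.392
= 0.01830

0.01830


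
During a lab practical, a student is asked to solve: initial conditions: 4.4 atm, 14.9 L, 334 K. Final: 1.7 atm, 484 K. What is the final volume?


P1V1/T1 = P2V2/T2
V2 = P1V1T2/(T1P2)
= 4.4×14.9×484/(334×1.7)
= 55.884 L

55.884 L


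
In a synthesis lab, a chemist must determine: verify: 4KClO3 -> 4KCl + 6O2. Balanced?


Equation: 4KClO3 -> 4KCl + 6O2
Check atoms: Cl: 4=4, K: 4=4, O: 12=12
Balanced

Yes, balanced


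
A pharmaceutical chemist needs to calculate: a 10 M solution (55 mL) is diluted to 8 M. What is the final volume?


C1V1 = C2V2
10 × 55 = 8 × V2
V2 = 550/8 = 68.75 mL

68.75 mL


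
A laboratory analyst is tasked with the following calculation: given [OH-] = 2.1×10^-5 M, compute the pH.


pOH = -log10([OH-]) = -log10(2.1×10^-5)
= 5 - log10(2.1) = 4.68
pH = 14 - pOH = 14 - 4.68 = 9.32

9.32


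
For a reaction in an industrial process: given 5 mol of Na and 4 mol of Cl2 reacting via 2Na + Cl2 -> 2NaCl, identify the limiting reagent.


Mole ratio available / coefficient:
  Na: 5/2 = 2.500
  Cl2: 4/1 = 4.000
Smaller ratio is limiting.

Na


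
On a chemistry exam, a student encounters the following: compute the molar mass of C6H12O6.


M(C6H12O6) = 6×12.01 + 12×1.008 + 6×16.0
= 72.06 + 12.1 + 96.0
= 180.16 g/mol

180.16 g/mol


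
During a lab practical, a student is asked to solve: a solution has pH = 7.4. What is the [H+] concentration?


[H+] = 10^(-pH) = 10^(-7.4)
= 3.98×10^-8 M

3.98×10^-8 M


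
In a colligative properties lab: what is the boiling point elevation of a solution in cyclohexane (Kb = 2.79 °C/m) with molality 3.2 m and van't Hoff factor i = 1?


ΔTb = Kb × m × i
= 2.79 × 3.2 × 1
= 8.928 °C

8.928 °C


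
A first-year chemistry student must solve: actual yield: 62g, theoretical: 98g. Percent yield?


% yield = actual/theoretical × 100
= 62/98 × 100
= 63.27%

63.27%


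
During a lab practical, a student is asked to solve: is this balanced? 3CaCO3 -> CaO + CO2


Equation: 3CaCO3 -> CaO + CO2
Check atoms: C: 3≠1, Ca: 3≠1, O: 9≠3
Not balanced

No, not balanced


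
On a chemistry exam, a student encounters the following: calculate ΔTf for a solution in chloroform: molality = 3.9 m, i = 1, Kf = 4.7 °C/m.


ΔTf = Kf × m × i
= 4.7 × 3.9 × 1
= 18.33 °C

18.33 °C


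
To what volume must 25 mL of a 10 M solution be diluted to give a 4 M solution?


C1V1 = C2V2
10 × 25 = 4 × V2
V2 = 250/4 = 62.5 mL

62.5 mL


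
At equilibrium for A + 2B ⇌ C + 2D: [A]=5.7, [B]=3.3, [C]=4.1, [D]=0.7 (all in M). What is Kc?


Kc = [C][D]^2/([A][B]^2)
= (4.1^1 × 0.7^2)/(5.7^1 × 3.3^2)
= 2.009/62.073
= 0.03237

0.03237


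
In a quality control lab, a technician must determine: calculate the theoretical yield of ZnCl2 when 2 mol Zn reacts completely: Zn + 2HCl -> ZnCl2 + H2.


Mole ratio ZnCl2:Zn = 1:1
n(ZnCl2) = 2 × 1/1 = 2.000 mol
mass = 2.000 × 136.28 = 272.56 g

272.56 g


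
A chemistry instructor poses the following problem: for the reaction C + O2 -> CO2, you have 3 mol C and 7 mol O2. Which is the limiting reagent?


Mole ratio available / coefficient:
  C: 3/1 = 3.000
  O2: 7/1 = 7.000
Smaller ratio is limiting.

C


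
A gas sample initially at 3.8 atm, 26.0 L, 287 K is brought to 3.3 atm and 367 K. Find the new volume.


P1V1/T1 = P2V2/T2
V2 = P1V1T2/(T1P2)
= 3.8×26.0×367/(287×3.3)
= 38.285 L

38.285 L


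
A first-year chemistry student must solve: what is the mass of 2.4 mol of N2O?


M(N2O) = 44.02 g/mol
mass = n × M = 2.4 × 44.02 = 105.65 g

105.65 g


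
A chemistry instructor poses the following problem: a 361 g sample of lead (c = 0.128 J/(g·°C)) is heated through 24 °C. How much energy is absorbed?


q = mcΔT = 361 × 0.128 × 24
= 1108.99 J

1108.99 J


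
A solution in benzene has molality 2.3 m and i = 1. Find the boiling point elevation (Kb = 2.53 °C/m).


ΔTb = Kb × m × i
= 2.53 × 2.3 × 1
= 5.819 °C

5.819 °C


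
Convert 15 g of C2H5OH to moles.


M(C2H5OH) = 46.07 g/mol
n = mass/M = 15/46.07 = 0.3256 mol

0.3256 mol


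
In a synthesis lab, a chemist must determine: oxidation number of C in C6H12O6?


6x + 12(+1) + 6(-2) = 0, so x = +0
Oxidation number: +0

+0


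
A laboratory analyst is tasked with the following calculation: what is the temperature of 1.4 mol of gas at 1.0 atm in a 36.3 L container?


PV = nRT  (R = 0.08206 L·atm/(mol·K))
T = PV/(nR) = 1.0×36.3/(1.4×0.08206)
= 36.30/0.114884
= 315.97 K

315.97 K


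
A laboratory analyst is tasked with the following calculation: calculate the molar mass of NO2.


M(NO2) = 1×14.01 + 2×16.0
= 14.01 + 32.0
= 46.01 g/mol

46.01 g/mol


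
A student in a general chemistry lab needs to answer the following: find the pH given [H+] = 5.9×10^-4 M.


pH = -log10([H+]) = -log10(5.9×10^-4)
= 4 - log10(5.9)
= 4 - 0.77
= 3.23

3.23


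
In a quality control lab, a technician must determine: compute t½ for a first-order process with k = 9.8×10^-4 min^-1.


t½ = ln2/k = 0.693147/(9.8×10^-4 min^-1)
= 707.3 min

707.3 min


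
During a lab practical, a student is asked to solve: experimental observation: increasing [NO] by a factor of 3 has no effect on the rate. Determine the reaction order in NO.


rate ∝ [NO]^n
rate ∝ [NO]^0
Order in NO: 0

0


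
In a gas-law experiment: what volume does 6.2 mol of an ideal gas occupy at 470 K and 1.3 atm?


PV = nRT  (R = 0.08206 L·atm/(mol·K))
V = nRT/P = 6.2×0.08206×470/1.3
= 183.941 L

183.941 L


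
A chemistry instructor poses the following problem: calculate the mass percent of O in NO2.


M(NO2) = 1×14.01 + 2×16.0 = 46.01 g/mol
Mass of O = 2 × 16.0 = 32.00 g/mol
% O = 32.00/46.01 × 100 = 69.55%

69.55%


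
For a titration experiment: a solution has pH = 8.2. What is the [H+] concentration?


[H+] = 10^(-pH) = 10^(-8.2)
= 6.31×10^-9 M

6.31×10^-9 M


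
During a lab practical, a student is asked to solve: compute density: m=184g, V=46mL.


ρ = mass/volume
= 184/46
= 4.0 g/mL

4.0 g/mL


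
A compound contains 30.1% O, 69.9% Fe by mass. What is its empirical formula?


Assume 100 g sample. Moles of each element:
  O: 30.1/16.0 = 1.881 mol
  Fe: 69.9/55.85 = 1.252 mol
Divide by smallest (1.252):
  O: 1.881/1.252 = 1.5
  Fe: 1.252/1.252 = 1.0
Multiply all ratios by 2 to obtain whole numbers.
Empirical formula: Fe2O3

Fe2O3


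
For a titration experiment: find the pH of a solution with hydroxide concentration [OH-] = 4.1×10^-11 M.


pOH = -log10([OH-]) = -log10(4.1×10^-11)
= 11 - log10(4.1) = 10.39
pH = 14 - pOH = 14 - 10.39 = 3.61

3.61


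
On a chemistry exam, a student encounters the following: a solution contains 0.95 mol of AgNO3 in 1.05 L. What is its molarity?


M = n/V = 0.95/1.05 = 0.905 mol/L

0.905 M


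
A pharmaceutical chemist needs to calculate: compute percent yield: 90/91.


% yield = actual/theoretical × 100
= 90/91 × 100
= 98.9%

98.9%


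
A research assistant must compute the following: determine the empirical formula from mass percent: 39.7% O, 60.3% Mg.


Assume 100 g sample. Moles of each element:
  O: 39.7/16.0 = 2.481 mol
  Mg: 60.3/24.31 = 2.48 mol
Divide by smallest (2.48):
  O: 2.481/2.48 = 1.0
  Mg: 2.48/2.48 = 1.0
Empirical formula: MgO

MgO


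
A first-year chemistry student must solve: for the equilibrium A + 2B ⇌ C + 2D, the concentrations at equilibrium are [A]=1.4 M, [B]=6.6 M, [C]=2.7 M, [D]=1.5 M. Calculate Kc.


Kc = [C][D]^2/([A][B]^2)
= (2.7^1 × 1.5^2)/(1.4^1 × 6.6^2)
= 6.075/60.984
= 0.09962

0.09962


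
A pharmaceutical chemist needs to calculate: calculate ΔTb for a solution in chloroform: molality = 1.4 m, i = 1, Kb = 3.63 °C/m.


ΔTb = Kb × m × i
= 3.63 × 1.4 × 1
= 5.082 °C

5.082 °C


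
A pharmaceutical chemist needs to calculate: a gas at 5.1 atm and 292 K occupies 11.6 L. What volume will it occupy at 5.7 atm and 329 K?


P1V1/T1 = P2V2/T2
V2 = P1V1T2/(T1P2)
= 5.1×11.6×329/(292×5.7)
= 11.694 L

11.694 L


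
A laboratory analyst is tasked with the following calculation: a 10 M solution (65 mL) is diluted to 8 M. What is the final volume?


C1V1 = C2V2
10 × 65 = 8 × V2
V2 = 650/8 = 81.25 mL

81.25 mL


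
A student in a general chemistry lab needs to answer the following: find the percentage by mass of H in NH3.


M(NH3) = 1×14.01 + 3×1.008 = 17.034 g/mol
Mass of H = 3 × 1.008 = 3.024 g/mol
% H = 3.024/17.034 × 100 = 17.75%

17.75%


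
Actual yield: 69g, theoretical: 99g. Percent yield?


% yield = actual/theoretical × 100
= 69/99 × 100
= 69.7%

69.7%


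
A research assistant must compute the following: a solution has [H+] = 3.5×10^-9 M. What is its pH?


pH = -log10([H+]) = -log10(3.5×10^-9)
= 9 - log10(3.5)
= 9 - 0.54
= 8.46

8.46


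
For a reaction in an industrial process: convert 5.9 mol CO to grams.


M(CO) = 28.01 g/mol
mass = n × M = 5.9 × 28.01 = 165.26 g

165.26 g


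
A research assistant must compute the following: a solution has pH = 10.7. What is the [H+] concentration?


[H+] = 10^(-pH) = 10^(-10.7)
= 2.0×10^-11 M

2.0×10^-11 M


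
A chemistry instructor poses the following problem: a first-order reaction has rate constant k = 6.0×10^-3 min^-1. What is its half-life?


t½ = ln2/k = 0.693147/(6.0×10^-3 min^-1)
= 115.5 min

115.5 min


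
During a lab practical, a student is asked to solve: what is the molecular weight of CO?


M(CO) = 1×12.01 + 1×16.0
= 12.01 + 16.0
= 28.01 g/mol

28.01 g/mol


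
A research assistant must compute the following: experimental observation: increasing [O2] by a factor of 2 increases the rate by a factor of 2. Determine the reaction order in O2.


rate ∝ [O2]^n
2^n = 2 → n = 1
Order in O2: 1

1


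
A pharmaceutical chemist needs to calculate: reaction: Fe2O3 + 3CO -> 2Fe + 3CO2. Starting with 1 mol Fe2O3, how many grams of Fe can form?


Mole ratio Fe:Fe2O3 = 2:1
n(Fe) = 1 × 2/1 = 2.000 mol
mass = 2.000 × 55.85 = 111.7 g

111.7 g


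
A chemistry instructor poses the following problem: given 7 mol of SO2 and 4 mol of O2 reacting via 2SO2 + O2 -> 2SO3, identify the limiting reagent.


Mole ratio available / coefficient:
  SO2: 7/2 = 3.500
  O2: 4/1 = 4.000
Smaller ratio is limiting.

SO2


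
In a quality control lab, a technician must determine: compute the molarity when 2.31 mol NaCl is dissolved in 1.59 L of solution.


M = n/V = 2.31/1.59 = 1.453 mol/L

1.453 M


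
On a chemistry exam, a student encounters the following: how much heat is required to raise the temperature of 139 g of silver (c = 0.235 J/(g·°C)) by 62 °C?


q = mcΔT = 139 × 0.235 × 62
= 2025.23 J

2025.23 J


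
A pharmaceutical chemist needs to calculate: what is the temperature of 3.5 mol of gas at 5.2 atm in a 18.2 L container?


PV = nRT  (R = 0.08206 L·atm/(mol·K))
T = PV/(nR) = 5.2×18.2/(3.5×0.08206)
= 94.64/0.287210
= 329.51 K

329.51 K


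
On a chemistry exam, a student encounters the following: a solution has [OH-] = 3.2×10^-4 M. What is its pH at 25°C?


pOH = -log10([OH-]) = -log10(3.2×10^-4)
= 4 - log10(3.2) = 3.49
pH = 14 - pOH = 14 - 3.49 = 10.51

10.51


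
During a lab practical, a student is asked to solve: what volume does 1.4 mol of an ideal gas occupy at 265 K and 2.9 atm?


PV = nRT  (R = 0.08206 L·atm/(mol·K))
V = nRT/P = 1.4×0.08206×265/2.9
= 10.498 L

10.498 L


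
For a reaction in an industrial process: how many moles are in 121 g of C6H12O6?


M(C6H12O6) = 180.16 g/mol
n = mass/M = 121/180.16 = 0.6716 mol

0.6716 mol


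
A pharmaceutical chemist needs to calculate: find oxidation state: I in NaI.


halide: -1
Oxidation number: -1

-1


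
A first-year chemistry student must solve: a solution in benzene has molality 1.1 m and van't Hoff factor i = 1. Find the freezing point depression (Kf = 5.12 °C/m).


ΔTf = Kf × m × i
= 5.12 × 1.1 × 1
= 5.632 °C

5.632 °C


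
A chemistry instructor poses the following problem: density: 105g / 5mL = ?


ρ = mass/volume
= 105/5
= 21.0 g/mL

21.0 g/mL


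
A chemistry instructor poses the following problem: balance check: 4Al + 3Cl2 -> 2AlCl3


Equation: 4Al + 3Cl2 -> 2AlCl3
Check atoms: Al: 4≠2, Cl: 6=6
Not balanced

No, not balanced


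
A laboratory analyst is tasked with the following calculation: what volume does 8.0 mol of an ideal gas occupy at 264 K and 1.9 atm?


PV = nRT  (R = 0.08206 L·atm/(mol·K))
V = nRT/P = 8.0×0.08206×264/1.9
= 91.216 L

91.216 L


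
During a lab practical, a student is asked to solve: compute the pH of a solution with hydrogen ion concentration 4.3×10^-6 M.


pH = -log10([H+]) = -log10(4.3×10^-6)
= 6 - log10(4.3)
= 6 - 0.63
= 5.37

5.37


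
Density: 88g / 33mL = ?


ρ = mass/volume
= 88/33
= 2.667 g/mL

2.667 g/mL


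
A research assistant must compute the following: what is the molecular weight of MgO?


M(MgO) = 1×24.31 + 1×16.0
= 24.31 + 16.0
= 40.31 g/mol

40.31 g/mol


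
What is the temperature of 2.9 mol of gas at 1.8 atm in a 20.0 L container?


PV = nRT  (R = 0.08206 L·atm/(mol·K))
T = PV/(nR) = 1.8×20.0/(2.9×0.08206)
= 36.00/0.237974
= 151.28 K

151.28 K


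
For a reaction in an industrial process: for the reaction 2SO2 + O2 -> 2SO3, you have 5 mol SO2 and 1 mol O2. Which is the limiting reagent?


Mole ratio available / coefficient:
  SO2: 5/2 = 2.500
  O2: 1/1 = 1.000
Smaller ratio is limiting.

O2


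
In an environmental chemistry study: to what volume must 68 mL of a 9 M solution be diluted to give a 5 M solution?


C1V1 = C2V2
9 × 68 = 5 × V2
V2 = 612/5 = 122.4 mL

122.4 mL


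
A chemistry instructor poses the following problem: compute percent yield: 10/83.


% yield = actual/theoretical × 100
= 10/83 × 100
= 12.05%

12.05%


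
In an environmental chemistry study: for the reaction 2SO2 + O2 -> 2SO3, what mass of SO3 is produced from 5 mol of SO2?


Mole ratio SO3:SO2 = 2:2
n(SO3) = 5 × 2/2 = 5.000 mol
mass = 5.000 × 80.07 = 400.35 g

400.35 g


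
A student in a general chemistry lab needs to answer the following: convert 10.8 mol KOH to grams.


M(KOH) = 56.11 g/mol
mass = n × M = 10.8 × 56.11 = 605.99 g

605.99 g


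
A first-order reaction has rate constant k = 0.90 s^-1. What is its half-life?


t½ = ln2/k = 0.693147/(0.90 s^-1)
= 0.7702 s

0.7702 s


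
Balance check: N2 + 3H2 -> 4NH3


Equation: N2 + 3H2 -> 4NH3
Check atoms: H: 6≠12, N: 2≠4
Not balanced

No, not balanced


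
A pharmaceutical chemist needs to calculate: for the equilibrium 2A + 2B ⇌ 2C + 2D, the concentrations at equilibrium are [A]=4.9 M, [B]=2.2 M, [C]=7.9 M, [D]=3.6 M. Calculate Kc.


Kc = [C]^2[D]^2/([A]^2[B]^2)
= (7.9^2 × 3.6^2)/(4.9^2 × 2.2^2)
= 808.8336/116.2084
= 6.960

6.960


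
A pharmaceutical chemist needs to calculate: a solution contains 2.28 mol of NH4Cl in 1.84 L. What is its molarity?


M = n/V = 2.28/1.84 = 1.239 mol/L

1.239 M


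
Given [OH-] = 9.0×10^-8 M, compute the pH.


pOH = -log10([OH-]) = -log10(9.0×10^-8)
= 8 - log10(9.0) = 7.05
pH = 14 - pOH = 14 - 7.05 = 6.95

6.95


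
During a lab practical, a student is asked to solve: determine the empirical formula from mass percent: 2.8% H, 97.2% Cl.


Assume 100 g sample. Moles of each element:
  H: 2.8/1.008 = 2.778 mol
  Cl: 97.2/35.45 = 2.742 mol
Divide by smallest (2.742):
  H: 2.778/2.742 = 1.01
  Cl: 2.742/2.742 = 1.0
Empirical formula: HCl

HCl


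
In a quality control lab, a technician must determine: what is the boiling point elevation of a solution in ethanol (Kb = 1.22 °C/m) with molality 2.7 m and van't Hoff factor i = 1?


ΔTb = Kb × m × i
= 1.22 × 2.7 × 1
= 3.294 °C

3.294 °C


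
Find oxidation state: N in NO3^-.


x + 3(-2) = -1, so x = +5
Oxidation number: +5

+5


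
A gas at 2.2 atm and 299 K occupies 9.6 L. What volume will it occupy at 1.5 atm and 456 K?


P1V1/T1 = P2V2/T2
V2 = P1V1T2/(T1P2)
= 2.2×9.6×456/(299×1.5)
= 21.473 L

21.473 L


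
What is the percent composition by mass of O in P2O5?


M(P2O5) = 2×30.97 + 5×16.0 = 141.94 g/mol
Mass of O = 5 × 16.0 = 80.00 g/mol
% O = 80.00/141.94 × 100 = 56.36%

56.36%


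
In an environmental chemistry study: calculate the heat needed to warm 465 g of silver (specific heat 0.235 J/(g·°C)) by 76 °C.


q = mcΔT = 465 × 0.235 × 76
= 8304.90 J

8304.90 J


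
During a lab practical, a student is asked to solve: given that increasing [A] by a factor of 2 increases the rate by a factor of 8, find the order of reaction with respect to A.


rate ∝ [A]^n
2^n = 8 → n = 3
Order in A: 3

3


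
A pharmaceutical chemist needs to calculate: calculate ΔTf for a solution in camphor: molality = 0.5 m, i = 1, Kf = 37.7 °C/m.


ΔTf = Kf × m × i
= 37.7 × 0.5 × 1
= 18.85 °C

18.85 °C


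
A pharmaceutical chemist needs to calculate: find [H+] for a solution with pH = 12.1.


[H+] = 10^(-pH) = 10^(-12.1)
= 7.94×10^-13 M

7.94×10^-13 M


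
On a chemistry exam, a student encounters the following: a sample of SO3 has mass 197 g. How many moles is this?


M(SO3) = 80.07 g/mol
n = mass/M = 197/80.07 = 2.4603 mol

2.4603 mol


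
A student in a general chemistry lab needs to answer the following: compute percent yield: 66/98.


% yield = actual/theoretical × 100
= 66/98 × 100
= 67.35%

67.35%


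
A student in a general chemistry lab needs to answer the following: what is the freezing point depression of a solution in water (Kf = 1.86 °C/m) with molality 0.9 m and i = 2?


ΔTf = Kf × m × i
= 1.86 × 0.9 × 2
= 3.348 °C

3.348 °C


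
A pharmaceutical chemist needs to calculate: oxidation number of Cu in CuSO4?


Sulfate is -2, so Cu = +2
Oxidation number: +2

+2


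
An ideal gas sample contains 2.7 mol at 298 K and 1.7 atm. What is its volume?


PV = nRT  (R = 0.08206 L·atm/(mol·K))
V = nRT/P = 2.7×0.08206×298/1.7
= 38.839 L

38.839 L


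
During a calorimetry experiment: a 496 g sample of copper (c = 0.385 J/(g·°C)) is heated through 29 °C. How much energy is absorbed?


q = mcΔT = 496 × 0.385 × 29
= 5537.84 J

5537.84 J


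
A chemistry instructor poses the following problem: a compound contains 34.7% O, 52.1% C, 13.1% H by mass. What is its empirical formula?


Assume 100 g sample. Moles of each element:
  O: 34.7/16.0 = 2.169 mol
  C: 52.1/12.01 = 4.338 mol
  H: 13.1/1.008 = 12.996 mol
Divide by smallest (2.169):
  O: 2.169/2.169 = 1.0
  C: 4.338/2.169 = 2.0
  H: 12.996/2.169 = 5.99
Empirical formula: C2H6O

C2H6O


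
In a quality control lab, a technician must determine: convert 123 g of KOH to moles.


M(KOH) = 56.11 g/mol
n = mass/M = 123/56.11 = 2.1921 mol

2.1921 mol


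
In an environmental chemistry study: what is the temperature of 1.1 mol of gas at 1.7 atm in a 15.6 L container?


PV = nRT  (R = 0.08206 L·atm/(mol·K))
T = PV/(nR) = 1.7×15.6/(1.1×0.08206)
= 26.52/0.090266
= 293.80 K

293.80 K


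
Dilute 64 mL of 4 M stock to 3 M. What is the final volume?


C1V1 = C2V2
4 × 64 = 3 × V2
V2 = 256/3 = 85.33 mL

85.33 mL


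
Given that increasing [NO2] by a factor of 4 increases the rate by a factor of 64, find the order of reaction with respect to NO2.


rate ∝ [NO2]^n
4^n = 64 → n = 3
Order in NO2: 3

3


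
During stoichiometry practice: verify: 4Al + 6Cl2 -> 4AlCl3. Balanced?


Equation: 4Al + 6Cl2 -> 4AlCl3
Check atoms: Al: 4=4, Cl: 12=12
Balanced

Yes, balanced


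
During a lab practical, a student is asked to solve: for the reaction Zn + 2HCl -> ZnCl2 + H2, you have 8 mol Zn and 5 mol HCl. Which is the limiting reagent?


Mole ratio available / coefficient:
  Zn: 8/1 = 8.000
  HCl: 5/2 = 2.500
Smaller ratio is limiting.

HCl
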